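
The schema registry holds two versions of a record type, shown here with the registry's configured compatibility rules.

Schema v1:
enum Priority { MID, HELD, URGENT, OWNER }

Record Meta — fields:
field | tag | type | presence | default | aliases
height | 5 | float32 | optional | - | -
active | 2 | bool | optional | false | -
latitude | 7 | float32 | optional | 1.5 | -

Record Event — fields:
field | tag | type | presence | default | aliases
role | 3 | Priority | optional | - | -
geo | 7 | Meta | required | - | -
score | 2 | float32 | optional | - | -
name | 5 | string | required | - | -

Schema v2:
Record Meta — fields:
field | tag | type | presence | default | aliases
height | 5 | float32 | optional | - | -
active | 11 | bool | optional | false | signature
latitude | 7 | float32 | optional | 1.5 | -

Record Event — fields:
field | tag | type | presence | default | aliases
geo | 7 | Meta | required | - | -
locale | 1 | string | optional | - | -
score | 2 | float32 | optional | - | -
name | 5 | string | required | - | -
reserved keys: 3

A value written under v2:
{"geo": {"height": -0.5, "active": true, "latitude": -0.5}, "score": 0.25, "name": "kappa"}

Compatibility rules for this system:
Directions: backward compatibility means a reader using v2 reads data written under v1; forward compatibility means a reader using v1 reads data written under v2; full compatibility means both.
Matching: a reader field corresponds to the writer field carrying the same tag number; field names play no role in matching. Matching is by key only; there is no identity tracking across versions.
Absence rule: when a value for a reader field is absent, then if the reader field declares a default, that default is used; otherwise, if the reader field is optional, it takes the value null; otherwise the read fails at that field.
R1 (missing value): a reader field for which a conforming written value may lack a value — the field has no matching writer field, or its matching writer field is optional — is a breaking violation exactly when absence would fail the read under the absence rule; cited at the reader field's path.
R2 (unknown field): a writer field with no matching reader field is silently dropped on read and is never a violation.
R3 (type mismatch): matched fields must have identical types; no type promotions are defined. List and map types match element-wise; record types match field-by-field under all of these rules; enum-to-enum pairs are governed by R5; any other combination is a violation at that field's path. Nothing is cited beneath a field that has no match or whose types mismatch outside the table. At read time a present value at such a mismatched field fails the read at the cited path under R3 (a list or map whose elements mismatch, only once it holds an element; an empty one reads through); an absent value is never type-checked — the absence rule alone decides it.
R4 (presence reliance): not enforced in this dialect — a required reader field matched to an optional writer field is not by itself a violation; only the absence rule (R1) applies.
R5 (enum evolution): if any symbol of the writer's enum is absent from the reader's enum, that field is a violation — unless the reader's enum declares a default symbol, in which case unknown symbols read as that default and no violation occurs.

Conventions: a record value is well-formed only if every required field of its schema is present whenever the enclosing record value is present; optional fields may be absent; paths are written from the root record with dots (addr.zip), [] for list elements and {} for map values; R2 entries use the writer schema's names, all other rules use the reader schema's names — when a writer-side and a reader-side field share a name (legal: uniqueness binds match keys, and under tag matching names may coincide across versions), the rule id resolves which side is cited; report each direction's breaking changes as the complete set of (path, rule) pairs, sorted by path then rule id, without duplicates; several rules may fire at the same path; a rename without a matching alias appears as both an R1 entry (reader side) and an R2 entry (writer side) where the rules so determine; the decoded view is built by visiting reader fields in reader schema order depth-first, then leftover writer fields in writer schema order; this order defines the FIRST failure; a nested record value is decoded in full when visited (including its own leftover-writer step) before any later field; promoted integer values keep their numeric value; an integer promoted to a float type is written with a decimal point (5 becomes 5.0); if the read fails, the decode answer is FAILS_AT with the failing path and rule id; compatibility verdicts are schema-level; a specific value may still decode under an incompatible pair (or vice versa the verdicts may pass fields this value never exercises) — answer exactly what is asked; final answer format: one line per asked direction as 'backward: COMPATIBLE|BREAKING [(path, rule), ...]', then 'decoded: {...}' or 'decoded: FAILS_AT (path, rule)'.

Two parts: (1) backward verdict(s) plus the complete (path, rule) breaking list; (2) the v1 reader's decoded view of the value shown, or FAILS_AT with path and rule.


backward: COMPATIBLE []; decoded: {"role": null, "geo": {"height": -0.5, "active": false, "latitude": -0.5}, "score": 0.25, "name": "kappa"}

in Event below, arrows point writer -> reader
backward for Event (reader v2, writer v1):
  geo: paired with writer geo (Meta -> Meta; writer required)
  locale has no writer counterpart
  score: paired with writer score (float32 -> float32; writer optional)
  name: paired with writer name (string -> string; writer required)
  leftover writer field: role
  geo.height: paired with writer geo.height (float32 -> float32; writer optional)
  geo.active has no writer counterpart
  geo.latitude: paired with writer geo.latitude (float32 -> float32; writer optional)
  leftover writer field: geo.active
  => backward verdict for Event: COMPATIBLE, no violations
decode (reader v1):
  role := null (absent, optional -> null)
  geo.height := -0.5
  geo.active := false (absent -> default)
  geo.latitude := -0.5
  writer geo.active: unknown -> dropped
  score := 0.25
  name := "kappa"
  => decoded: {"role": null, "geo": {"height": -0.5, "active": false, "latitude": -0.5}, "score": 0.25, "name": "kappa"}
diffs on Event not affecting the asked answer:
  removed field role from record Event (its key 3 joins the reserved list) -> fires no rule on Event, leaving the asked answer as it is
  added field locale to record Event: optional string, tag 1 (in v2 it sits immediately before score) -> fires no rule on Event, leaving the asked answer as it is


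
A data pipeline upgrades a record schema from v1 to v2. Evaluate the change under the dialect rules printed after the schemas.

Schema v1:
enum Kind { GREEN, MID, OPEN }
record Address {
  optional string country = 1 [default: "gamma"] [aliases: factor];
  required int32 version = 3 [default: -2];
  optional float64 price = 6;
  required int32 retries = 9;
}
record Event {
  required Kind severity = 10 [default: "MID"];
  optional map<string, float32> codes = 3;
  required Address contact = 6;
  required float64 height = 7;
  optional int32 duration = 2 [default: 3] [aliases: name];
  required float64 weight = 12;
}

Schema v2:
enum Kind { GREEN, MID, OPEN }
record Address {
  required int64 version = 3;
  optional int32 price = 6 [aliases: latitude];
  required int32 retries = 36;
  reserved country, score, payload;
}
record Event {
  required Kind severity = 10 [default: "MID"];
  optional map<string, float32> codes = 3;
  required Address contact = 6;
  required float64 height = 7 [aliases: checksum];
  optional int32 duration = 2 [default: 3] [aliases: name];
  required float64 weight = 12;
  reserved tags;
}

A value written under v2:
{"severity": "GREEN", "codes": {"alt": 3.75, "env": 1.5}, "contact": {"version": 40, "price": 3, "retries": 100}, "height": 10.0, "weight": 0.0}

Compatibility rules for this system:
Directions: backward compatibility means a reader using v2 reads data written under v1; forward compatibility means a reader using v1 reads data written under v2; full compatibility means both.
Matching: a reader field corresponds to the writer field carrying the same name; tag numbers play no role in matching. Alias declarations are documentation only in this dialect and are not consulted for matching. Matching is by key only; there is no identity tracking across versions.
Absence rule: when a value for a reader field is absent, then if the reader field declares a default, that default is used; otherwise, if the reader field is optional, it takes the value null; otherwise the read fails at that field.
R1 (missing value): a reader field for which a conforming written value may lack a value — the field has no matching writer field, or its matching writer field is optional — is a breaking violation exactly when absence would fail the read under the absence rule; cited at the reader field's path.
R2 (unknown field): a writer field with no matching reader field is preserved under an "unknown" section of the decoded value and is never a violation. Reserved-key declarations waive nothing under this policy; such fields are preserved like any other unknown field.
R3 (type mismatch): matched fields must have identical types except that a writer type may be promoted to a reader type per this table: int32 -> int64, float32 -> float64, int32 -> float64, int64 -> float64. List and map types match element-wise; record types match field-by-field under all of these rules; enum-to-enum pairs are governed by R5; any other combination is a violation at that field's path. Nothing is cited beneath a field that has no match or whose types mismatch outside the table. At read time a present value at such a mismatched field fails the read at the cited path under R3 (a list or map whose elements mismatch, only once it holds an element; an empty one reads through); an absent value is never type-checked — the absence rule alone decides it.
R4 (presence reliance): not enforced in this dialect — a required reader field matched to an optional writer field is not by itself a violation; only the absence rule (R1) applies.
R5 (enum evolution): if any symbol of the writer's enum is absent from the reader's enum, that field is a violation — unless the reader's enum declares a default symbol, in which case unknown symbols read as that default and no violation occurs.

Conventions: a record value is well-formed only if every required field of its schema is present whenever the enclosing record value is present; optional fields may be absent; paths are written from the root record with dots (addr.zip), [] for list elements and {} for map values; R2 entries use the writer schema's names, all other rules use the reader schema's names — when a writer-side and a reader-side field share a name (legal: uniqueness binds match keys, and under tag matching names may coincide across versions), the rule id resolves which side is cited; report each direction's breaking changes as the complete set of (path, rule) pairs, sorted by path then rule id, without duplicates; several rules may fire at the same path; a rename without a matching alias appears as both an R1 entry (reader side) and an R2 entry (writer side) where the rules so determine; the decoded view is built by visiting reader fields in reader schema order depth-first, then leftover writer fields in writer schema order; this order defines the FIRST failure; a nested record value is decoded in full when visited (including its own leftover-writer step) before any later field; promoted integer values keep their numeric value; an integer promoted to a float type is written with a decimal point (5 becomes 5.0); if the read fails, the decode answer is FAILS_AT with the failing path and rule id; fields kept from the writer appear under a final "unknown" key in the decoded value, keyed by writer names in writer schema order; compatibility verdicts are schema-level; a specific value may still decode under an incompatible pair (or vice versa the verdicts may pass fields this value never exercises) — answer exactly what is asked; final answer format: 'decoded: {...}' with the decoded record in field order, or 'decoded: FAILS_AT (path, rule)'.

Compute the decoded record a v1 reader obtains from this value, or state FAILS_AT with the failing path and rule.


the writer's type comes first in each Event pair
migrating the Event value to v1:
  severity := "GREEN"
  codes := {"alt": 3.75, "env": 1.5}
  contact.country := "gamma" (absent -> default)
  read fails at contact.version under R3
  => FAILS_AT (contact.version, R3)
ruling out the remaining Event differences:
  removed field country from record Address (its key "country" joins the reserved list) -> triggers nothing under the printed rules; the Event answer is the same either way
  field retries in record Address: tag 9 changed to 36 -> triggers nothing under the printed rules; the Event answer is the same either way
  field price in record Address: type float64 changed to int32 -> matters for Event compatibility verdicts, not for this value's decode

decoded: FAILS_AT (contact.version, R3)


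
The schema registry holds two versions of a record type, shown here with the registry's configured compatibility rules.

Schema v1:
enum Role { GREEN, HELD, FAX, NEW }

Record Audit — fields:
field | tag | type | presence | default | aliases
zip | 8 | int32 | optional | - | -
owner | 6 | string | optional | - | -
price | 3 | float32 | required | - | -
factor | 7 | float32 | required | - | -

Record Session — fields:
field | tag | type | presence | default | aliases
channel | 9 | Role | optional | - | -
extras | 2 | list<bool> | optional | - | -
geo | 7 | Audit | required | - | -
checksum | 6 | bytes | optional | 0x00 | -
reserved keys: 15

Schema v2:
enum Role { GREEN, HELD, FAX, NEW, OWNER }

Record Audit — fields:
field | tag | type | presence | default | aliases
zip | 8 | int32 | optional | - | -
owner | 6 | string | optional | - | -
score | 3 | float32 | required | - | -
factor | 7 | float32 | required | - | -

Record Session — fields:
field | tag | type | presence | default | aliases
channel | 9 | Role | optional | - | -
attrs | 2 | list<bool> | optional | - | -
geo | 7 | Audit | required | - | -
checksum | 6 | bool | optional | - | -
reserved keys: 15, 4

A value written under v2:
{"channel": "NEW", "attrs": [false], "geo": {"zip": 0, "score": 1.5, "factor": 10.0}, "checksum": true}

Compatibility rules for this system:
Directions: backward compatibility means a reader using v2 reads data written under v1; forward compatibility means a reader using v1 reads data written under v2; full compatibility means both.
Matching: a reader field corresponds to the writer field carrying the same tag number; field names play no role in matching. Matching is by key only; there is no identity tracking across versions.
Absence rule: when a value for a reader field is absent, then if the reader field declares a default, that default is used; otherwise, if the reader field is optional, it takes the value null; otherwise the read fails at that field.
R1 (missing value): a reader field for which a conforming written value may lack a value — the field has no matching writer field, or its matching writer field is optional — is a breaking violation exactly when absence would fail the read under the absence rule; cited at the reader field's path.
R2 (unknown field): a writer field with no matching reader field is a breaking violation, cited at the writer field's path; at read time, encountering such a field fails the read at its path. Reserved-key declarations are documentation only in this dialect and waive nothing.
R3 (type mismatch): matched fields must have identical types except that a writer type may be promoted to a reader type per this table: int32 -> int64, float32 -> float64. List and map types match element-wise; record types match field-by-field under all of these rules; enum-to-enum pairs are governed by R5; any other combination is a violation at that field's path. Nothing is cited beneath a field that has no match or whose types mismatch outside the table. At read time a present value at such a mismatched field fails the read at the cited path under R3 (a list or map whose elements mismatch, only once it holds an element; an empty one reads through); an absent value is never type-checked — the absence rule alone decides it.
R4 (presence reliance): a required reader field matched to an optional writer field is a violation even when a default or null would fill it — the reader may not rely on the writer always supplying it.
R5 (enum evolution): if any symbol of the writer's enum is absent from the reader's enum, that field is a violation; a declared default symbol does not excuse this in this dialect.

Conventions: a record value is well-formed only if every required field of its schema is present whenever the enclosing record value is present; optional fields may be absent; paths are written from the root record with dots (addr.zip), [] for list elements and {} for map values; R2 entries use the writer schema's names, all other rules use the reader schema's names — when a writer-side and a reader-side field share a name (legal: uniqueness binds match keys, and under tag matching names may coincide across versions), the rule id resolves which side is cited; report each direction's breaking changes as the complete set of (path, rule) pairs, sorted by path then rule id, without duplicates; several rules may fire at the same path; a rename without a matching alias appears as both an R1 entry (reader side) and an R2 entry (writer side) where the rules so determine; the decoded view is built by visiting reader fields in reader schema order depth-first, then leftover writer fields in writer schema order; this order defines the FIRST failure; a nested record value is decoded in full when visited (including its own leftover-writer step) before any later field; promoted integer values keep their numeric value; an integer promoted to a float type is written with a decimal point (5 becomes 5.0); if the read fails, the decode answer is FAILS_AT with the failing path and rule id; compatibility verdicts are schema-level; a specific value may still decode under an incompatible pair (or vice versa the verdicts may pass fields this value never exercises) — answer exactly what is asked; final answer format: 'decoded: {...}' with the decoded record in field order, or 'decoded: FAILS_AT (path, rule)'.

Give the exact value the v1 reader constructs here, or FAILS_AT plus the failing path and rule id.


arrows below run writer -> reader for Session
migrating the Session value to v1:
  channel := "NEW"
  extras := [false] (from writer attrs)
  geo.zip := 0
  geo.owner := null (missing; optional => null)
  geo.price := 1.5 (from writer score)
  geo.factor := 10.0
  read fails at checksum under R3
  => FAILS_AT (checksum, R3)
diffs on Session not affecting the asked answer:
  enum Role (field channel in record Session): symbol OWNER added -> schema-level compatibility only; this Session value's decode is unchanged
  renamed field price to score in record Audit -> fires no rule on Session under this dialect and leaves the result unchanged
  renamed field extras to attrs in record Session -> fires no rule on Session under this dialect and leaves the result unchanged

decoded: FAILS_AT (checksum, R3)


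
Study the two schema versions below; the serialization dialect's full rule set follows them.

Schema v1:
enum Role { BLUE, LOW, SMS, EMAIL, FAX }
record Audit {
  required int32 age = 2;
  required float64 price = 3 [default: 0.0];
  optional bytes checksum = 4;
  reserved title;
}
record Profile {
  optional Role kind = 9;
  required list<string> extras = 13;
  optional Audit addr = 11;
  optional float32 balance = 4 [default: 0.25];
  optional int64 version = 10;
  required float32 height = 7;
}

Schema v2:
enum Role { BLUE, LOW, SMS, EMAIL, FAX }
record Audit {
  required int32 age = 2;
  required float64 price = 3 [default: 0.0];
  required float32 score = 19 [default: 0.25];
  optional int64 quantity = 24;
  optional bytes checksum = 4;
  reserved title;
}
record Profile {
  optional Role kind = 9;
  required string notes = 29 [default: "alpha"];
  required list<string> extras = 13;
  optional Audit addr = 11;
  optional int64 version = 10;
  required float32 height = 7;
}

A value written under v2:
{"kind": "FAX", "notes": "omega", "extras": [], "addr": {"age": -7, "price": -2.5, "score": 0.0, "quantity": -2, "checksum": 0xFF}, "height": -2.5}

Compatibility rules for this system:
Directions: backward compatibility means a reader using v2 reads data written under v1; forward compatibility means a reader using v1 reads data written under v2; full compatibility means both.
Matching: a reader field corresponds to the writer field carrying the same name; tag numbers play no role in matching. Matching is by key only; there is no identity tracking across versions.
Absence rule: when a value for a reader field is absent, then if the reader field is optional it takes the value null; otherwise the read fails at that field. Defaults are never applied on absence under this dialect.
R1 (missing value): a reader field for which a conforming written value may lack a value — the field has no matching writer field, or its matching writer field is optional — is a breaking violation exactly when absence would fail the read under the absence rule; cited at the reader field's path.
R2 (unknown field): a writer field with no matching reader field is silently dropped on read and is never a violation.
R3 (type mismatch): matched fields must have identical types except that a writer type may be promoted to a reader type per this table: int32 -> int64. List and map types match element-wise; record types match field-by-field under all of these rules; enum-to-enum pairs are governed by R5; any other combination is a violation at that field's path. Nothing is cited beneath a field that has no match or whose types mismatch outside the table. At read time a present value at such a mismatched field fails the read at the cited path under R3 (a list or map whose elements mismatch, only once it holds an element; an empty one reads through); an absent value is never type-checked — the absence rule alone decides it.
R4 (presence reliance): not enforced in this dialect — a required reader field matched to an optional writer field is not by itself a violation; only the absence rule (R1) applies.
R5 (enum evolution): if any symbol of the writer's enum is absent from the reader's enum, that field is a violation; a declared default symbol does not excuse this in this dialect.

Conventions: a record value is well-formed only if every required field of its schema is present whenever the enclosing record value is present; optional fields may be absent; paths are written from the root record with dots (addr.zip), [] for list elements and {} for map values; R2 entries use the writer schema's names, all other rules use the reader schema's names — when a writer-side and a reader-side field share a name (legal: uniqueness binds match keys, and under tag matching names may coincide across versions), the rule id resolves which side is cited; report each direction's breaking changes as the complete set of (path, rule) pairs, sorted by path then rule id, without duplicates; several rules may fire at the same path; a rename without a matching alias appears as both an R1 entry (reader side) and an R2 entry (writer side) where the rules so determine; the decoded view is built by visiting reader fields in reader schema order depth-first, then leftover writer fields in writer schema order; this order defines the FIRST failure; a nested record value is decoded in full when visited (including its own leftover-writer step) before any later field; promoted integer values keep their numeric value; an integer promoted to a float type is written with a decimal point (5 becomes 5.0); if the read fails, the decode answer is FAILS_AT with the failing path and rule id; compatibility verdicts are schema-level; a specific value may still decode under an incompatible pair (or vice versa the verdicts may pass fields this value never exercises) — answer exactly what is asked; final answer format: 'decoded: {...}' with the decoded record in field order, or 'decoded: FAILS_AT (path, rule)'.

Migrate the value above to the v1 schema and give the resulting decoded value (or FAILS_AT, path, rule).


in Profile below, arrows point writer -> reader
decoding the Profile value with the v1 reader:
  kind := "FAX"
  extras := []
  addr.age := -7
  addr.price := -2.5
  addr.checksum := 0xFF
  writer addr.score: unknown -> dropped
  writer addr.quantity: unknown -> dropped
  balance := null (absent, optional -> null)
  version := null (absent, optional -> null)
  height := -2.5
  writer notes: unknown -> dropped
  => decoded: {"kind": "FAX", "extras": [], "addr": {"age": -7, "price": -2.5, "checksum": 0xFF}, "balance": null, "version": null, "height": -2.5}
checking off the Profile differences that do not matter here:
  removed field balance from record Profile -> fires no rule on Profile under this dialect and leaves the result unchanged
  added field notes to record Profile: required string, tag 29, default "alpha" (in v2 it sits immediately before extras) -> matters for Profile compatibility verdicts, not for this value's decode
  added field quantity to record Audit: optional int64, tag 24 (in v2 it sits immediately before checksum) -> fires no rule on Profile under this dialect and leaves the result unchanged
  added field score to record Audit: required float32, tag 19, default 0.25 (in v2 it sits immediately before checksum) -> matters for Profile compatibility verdicts, not for this value's decode

decoded: {"kind": "FAX", "extras": [], "addr": {"age": -7, "price": -2.5, "checksum": 0xFF}, "balance": null, "version": null, "height": -2.5}


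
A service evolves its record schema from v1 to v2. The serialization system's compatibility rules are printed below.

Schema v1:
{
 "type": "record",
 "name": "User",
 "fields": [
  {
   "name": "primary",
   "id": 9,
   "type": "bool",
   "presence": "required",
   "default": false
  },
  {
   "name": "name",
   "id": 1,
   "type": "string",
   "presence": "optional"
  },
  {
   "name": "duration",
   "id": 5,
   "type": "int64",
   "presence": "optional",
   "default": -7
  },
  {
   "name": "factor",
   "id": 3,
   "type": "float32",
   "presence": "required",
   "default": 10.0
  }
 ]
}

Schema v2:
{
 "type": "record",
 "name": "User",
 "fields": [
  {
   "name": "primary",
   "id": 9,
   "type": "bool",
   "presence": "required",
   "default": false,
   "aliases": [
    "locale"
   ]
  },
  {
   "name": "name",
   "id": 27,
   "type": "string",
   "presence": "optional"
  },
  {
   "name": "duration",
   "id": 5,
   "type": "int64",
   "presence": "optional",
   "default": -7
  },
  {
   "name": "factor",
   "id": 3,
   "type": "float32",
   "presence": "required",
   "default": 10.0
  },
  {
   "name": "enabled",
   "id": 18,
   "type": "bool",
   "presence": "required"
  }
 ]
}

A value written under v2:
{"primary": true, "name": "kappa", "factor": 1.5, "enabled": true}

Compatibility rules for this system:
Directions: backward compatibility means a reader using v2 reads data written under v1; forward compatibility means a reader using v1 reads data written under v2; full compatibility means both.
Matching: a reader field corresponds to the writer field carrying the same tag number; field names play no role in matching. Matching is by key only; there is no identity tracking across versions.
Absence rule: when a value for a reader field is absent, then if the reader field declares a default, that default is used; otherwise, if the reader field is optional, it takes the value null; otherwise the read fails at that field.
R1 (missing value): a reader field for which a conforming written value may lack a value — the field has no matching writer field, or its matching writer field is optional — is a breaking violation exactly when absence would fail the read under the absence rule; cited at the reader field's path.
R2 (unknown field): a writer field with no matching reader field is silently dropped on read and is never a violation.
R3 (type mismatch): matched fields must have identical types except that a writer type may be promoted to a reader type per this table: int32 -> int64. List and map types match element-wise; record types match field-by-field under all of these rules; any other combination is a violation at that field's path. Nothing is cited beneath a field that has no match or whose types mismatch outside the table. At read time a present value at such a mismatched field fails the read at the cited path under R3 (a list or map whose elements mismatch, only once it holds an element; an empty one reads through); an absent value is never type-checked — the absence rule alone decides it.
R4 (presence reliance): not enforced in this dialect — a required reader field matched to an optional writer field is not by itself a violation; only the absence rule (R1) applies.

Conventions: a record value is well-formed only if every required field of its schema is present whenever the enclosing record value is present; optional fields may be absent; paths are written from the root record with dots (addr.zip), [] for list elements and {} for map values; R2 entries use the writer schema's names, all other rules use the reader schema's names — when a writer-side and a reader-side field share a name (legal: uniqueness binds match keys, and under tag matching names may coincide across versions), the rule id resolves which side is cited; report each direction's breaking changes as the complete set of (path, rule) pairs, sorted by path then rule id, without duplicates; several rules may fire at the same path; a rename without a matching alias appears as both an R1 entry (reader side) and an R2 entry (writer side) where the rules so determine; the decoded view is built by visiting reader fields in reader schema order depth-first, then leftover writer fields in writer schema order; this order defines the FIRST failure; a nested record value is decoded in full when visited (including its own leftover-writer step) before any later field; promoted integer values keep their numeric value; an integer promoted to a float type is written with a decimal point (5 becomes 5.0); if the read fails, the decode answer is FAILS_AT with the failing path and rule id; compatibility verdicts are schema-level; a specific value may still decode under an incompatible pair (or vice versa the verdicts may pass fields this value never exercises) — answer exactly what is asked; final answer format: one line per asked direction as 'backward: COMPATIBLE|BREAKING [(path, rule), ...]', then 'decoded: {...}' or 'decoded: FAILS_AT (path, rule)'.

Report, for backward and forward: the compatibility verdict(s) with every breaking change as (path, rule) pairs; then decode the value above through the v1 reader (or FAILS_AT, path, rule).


backward: BREAKING [(enabled, R1)]; forward: COMPATIBLE []; decoded: {"primary": true, "name": null, "duration": -7, "factor": 1.5}

each type pair in User: writer, then reader
backward pass over User, reader schema v2, writer schema v1:
  primary: paired with writer primary (bool -> bool; writer required)
  name: no writer match
  duration: paired with writer duration (int64 -> int64; writer optional)
  factor: paired with writer factor (float32 -> float32; writer required)
  enabled: no writer match
  writer field name has no reader counterpart
  breaking: (enabled, R1)
  => 1 violation(s): backward is BREAKING for User
forward pass over User, reader schema v1, writer schema v2:
  primary: paired with writer primary (bool -> bool; writer required)
  name: no writer match
  duration: paired with writer duration (int64 -> int64; writer optional)
  factor: paired with writer factor (float32 -> float32; writer required)
  writer field name has no reader counterpart
  writer field enabled has no reader counterpart
  nothing fires on User: forward is COMPATIBLE
decode (reader v1):
  primary := true
  name := null (absent, optional -> null)
  duration := -7 (absent -> default)
  factor := 1.5
  writer name: unknown -> dropped
  writer enabled: unknown -> dropped
  => decoded: {"primary": true, "name": null, "duration": -7, "factor": 1.5}


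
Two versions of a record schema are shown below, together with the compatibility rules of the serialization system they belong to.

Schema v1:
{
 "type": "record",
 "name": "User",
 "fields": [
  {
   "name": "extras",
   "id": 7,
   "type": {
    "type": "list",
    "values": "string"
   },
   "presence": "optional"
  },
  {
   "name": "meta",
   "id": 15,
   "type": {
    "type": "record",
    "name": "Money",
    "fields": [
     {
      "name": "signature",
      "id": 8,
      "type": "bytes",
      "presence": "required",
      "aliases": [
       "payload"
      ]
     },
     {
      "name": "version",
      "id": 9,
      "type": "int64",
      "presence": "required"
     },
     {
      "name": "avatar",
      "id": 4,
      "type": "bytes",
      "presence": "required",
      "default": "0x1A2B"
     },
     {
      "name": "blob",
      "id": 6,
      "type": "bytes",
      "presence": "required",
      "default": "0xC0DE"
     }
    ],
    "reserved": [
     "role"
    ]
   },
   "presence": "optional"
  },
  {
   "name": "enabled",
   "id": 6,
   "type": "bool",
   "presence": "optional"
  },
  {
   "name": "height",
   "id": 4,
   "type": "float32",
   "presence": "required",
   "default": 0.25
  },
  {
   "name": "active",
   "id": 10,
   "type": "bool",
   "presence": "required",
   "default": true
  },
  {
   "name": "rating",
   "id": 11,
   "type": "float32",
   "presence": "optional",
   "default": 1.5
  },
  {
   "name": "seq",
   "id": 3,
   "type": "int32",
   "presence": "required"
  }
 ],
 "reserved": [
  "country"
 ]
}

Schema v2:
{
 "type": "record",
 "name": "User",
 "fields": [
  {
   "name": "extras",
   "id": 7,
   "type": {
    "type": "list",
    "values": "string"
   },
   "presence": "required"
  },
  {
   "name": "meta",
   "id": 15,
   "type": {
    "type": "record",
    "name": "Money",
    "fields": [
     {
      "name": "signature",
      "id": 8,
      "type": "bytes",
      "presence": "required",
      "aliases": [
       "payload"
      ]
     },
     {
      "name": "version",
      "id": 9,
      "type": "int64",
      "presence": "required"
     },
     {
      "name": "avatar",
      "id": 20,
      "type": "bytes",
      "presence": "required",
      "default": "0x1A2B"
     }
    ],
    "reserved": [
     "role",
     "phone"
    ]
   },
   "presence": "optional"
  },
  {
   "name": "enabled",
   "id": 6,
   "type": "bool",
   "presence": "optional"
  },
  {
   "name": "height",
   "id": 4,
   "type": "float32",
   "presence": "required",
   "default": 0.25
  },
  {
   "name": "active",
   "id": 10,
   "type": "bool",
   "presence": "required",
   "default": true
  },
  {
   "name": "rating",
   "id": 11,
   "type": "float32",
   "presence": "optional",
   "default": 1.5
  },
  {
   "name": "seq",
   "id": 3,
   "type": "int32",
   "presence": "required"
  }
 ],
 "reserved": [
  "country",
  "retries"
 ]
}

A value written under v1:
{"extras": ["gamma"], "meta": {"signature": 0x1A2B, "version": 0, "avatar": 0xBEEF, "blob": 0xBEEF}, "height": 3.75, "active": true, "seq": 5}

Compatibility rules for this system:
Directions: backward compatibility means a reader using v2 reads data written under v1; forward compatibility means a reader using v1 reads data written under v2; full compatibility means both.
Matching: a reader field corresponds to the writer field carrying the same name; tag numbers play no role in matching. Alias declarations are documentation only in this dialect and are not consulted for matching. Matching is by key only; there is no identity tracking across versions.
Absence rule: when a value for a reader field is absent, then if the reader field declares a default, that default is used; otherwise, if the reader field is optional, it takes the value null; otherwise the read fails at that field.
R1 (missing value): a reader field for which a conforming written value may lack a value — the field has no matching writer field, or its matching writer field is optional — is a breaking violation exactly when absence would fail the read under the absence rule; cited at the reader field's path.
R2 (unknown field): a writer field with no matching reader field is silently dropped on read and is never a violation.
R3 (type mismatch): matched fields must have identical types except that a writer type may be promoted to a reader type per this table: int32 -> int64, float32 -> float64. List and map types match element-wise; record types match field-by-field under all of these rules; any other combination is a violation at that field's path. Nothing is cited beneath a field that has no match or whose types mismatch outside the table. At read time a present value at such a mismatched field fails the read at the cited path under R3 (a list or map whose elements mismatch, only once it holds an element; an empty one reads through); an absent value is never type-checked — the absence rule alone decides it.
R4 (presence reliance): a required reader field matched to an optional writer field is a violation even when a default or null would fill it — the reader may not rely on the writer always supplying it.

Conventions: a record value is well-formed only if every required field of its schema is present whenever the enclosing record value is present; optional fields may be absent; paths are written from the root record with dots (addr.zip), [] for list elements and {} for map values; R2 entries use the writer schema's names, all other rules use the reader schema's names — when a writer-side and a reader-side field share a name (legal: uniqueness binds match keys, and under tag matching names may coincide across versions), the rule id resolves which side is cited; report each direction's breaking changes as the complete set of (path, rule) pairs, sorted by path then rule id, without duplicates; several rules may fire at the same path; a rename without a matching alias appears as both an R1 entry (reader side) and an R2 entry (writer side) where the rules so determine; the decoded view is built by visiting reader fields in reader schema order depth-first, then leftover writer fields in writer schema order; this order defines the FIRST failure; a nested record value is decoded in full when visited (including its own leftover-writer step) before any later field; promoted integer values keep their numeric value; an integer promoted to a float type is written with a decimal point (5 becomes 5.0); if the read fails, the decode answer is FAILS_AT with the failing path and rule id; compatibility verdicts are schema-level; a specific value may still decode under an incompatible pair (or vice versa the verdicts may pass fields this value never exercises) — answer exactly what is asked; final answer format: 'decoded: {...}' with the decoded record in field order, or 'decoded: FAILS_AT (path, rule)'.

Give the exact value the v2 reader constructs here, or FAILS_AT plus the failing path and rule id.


arrows below run writer -> reader for User
migrating the User value to v2:
  extras := ["gamma"]
  meta.signature := 0x1A2B
  meta.version := 0
  meta.avatar := 0xBEEF
  writer meta.blob: unknown -> dropped
  enabled := null (absent, optional -> null)
  height := 3.75
  active := true
  rating := 1.5 (absent -> default)
  seq := 5
  => decoded: {"extras": ["gamma"], "meta": {"signature": 0x1A2B, "version": 0, "avatar": 0xBEEF}, "enabled": null, "height": 3.75, "active": true, "rating": 1.5, "seq": 5}
diffs on User not affecting the asked answer:
  field extras in record User: optional changed to required -> schema-level compatibility only; this User value's decode is unchanged
  field avatar in record Money: tag 4 changed to 20 -> no rule fires on it and the decoded User view is identical with or without it

decoded: {"extras": ["gamma"], "meta": {"signature": 0x1A2B, "version": 0, "avatar": 0xBEEF}, "enabled": null, "height": 3.75, "active": true, "rating": 1.5, "seq": 5}


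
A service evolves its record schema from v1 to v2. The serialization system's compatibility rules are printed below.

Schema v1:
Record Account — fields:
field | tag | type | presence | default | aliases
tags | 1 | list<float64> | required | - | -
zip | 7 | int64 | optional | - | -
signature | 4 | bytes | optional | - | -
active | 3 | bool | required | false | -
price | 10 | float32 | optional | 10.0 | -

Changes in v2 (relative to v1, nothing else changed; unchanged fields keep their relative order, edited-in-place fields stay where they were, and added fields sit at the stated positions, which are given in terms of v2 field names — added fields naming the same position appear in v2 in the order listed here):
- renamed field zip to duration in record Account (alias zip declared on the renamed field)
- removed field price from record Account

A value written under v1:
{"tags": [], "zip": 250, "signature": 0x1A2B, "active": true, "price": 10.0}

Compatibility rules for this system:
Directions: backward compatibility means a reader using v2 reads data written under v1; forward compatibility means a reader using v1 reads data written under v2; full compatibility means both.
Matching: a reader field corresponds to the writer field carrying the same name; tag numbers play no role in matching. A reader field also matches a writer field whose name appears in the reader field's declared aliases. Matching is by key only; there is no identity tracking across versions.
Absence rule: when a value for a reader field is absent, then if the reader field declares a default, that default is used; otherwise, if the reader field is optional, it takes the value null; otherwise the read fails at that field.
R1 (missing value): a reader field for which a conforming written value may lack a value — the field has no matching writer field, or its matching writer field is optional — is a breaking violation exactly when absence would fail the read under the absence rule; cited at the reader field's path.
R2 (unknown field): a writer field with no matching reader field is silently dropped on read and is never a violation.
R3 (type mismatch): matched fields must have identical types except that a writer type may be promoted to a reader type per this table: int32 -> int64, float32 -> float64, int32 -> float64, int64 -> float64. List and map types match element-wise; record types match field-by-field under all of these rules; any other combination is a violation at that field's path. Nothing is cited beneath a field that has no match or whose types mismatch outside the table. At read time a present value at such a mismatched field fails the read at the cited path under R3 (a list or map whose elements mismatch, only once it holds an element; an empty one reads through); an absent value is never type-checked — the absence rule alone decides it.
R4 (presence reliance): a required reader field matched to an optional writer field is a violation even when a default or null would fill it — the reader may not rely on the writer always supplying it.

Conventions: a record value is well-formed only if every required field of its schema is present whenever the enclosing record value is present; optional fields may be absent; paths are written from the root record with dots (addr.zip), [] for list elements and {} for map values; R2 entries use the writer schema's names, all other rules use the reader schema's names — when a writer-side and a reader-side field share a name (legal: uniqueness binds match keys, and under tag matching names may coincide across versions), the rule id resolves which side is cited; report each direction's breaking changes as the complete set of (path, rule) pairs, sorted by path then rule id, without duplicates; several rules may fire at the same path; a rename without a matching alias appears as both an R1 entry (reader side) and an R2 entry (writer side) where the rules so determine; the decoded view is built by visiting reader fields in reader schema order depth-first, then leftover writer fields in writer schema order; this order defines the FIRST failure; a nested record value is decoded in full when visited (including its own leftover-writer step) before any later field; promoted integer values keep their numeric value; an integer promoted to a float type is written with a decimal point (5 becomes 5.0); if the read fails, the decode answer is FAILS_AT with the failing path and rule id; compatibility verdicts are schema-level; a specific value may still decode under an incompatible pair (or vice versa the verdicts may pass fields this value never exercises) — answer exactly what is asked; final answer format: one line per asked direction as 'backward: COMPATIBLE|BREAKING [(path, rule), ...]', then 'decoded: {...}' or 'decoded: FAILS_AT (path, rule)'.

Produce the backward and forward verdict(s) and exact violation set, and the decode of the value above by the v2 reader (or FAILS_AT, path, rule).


the writer's type comes first in each Account pair
backward analysis of Account with v2 as reader and v1 as writer:
  list<float64> -> list<float64>, writer required: tags aligns to tags
  int64 -> int64, writer optional: duration aligns to zip
  bytes -> bytes, writer optional: signature aligns to signature
  bool -> bool, writer required: active aligns to active
  writer price: unknown to reader
  => no violations; backward on Account: COMPATIBLE
forward analysis of Account with v1 as reader and v2 as writer:
  list<float64> -> list<float64>, writer required: tags aligns to tags
  zip has no writer counterpart
  bytes -> bytes, writer optional: signature aligns to signature
  bool -> bool, writer required: active aligns to active
  price has no writer counterpart
  writer duration: unknown to reader
  => no violations; forward on Account: COMPATIBLE
decoding the Account value with the v2 reader:
  tags := []
  duration := 250 (from writer zip)
  signature := 0x1A2B
  active := true
  writer price: unknown -> dropped
  => decoded: {"tags": [], "duration": 250, "signature": 0x1A2B, "active": true}

backward: COMPATIBLE []; forward: COMPATIBLE []; decoded: {"tags": [], "duration": 250, "signature": 0x1A2B, "active": true}
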